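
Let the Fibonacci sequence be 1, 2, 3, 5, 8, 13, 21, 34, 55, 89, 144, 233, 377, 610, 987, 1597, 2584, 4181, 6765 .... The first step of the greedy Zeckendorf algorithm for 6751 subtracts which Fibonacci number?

4181 ≤ 6751 < 6765, so the largest Fibonacci number not exceeding 6751 is 4181.

4181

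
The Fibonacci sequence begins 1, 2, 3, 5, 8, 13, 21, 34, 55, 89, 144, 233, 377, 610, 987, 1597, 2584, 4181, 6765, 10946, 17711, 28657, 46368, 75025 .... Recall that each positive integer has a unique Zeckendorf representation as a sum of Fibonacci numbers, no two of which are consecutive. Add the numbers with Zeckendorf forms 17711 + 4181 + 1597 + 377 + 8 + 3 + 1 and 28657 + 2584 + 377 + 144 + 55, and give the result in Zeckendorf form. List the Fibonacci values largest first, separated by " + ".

The two numbers are 23878 and 31817, so their sum is 55695.
Greedy algorithm:
take 46368 (≤ 55695); 55695 − 46368 = 9327
take 6765 (≤ 9327); 9327 − 6765 = 2562
take 1597 (≤ 2562); 2562 − 1597 = 965
take 610 (≤ 965); 965 − 610 = 355
take 233 (≤ 355); 355 − 233 = 122
take 89 (≤ 122); 122 − 89 = 33
take 21 (≤ 33); 33 − 21 = 12
take 8 (≤ 12); 12 − 8 = 4
take 3 (≤ 4); 4 − 3 = 1
take 1 (≤ 1); 1 − 1 = 0

46368 + 6765 + 1597 + 610 + 233 + 89 + 21 + 8 + 3 + 1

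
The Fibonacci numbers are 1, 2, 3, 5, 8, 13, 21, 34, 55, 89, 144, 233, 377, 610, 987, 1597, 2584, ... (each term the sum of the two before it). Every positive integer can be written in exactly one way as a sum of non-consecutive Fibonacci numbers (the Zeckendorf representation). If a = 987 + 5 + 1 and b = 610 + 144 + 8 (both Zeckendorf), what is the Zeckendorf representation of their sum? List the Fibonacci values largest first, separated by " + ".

The two numbers are 993 and 762, so their sum is 1755.
1755 − 1597 = 158
158 − 144 = 14
14 − 13 = 1
1 − 1 = 0

1597 + 144 + 13 + 1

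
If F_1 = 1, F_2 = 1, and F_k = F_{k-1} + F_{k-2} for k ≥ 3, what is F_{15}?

610

Iterating the recurrence up to F_{7} = 13 and F_{6} = 8:
F_{8} = F_{7} + F_{6} = 13 + 8 = 21
F_{9} = F_{8} + F_{7} = 21 + 13 = 34
F_{10} = F_{9} + F_{8} = 34 + 21 = 55
F_{11} = F_{10} + F_{9} = 55 + 34 = 89
F_{12} = F_{11} + F_{10} = 89 + 55 = 144
F_{13} = F_{12} + F_{11} = 144 + 89 = 233
F_{14} = F_{13} + F_{12} = 233 + 144 = 377
F_{15} = F_{14} + F_{13} = 377 + 233 = 610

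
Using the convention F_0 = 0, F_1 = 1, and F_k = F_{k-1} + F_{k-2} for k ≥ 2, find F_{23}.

Iterating the recurrence up to F_{18} = 2584 and F_{17} = 1597:
F_{19} = F_{18} + F_{17} = 2584 + 1597 = 4181
F_{20} = F_{19} + F_{18} = 4181 + 2584 = 6765
F_{21} = F_{20} + F_{19} = 6765 + 4181 = 10946
F_{22} = F_{21} + F_{20} = 10946 + 6765 = 17711
F_{23} = F_{22} + F_{21} = 17711 + 10946 = 28657

28657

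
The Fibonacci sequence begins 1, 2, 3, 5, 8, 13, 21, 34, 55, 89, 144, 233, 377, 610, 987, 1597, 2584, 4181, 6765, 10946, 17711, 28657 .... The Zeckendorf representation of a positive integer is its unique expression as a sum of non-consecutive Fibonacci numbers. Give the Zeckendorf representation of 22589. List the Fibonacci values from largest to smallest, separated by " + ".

17711 ≤ 22589 < 28657, so take 17711; remainder 4878
4181 ≤ 4878 < 6765, so take 4181; remainder 697
610 ≤ 697 < 987, so take 610; remainder 87
55 ≤ 87 < 89, so take 55; remainder 32
21 ≤ 32 < 34, so take 21; remainder 11
8 ≤ 11 < 13, so take 8; remainder 3
3 ≤ 3 < 5, so take 3; remainder 0
So 22589 = 17711 + 4181 + 610 + 55 + 21 + 8 + 3, with no two terms consecutive in the sequence.

17711 + 4181 + 610 + 55 + 21 + 8 + 3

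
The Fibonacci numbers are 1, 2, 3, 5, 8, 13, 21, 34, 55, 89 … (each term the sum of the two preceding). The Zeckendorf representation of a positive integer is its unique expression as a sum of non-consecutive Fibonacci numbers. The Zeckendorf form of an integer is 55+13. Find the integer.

68

55+13 = 68.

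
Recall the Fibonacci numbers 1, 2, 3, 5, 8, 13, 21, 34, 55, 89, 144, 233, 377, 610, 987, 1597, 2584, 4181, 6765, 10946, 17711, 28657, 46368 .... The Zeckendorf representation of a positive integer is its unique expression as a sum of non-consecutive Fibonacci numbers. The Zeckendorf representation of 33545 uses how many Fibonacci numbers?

Greedy algorithm:
33545 − 28657 = 4888
4888 − 4181 = 707
707 − 610 = 97
97 − 89 = 8
8 − 8 = 0
33545 = 28657 + 4181 + 610 + 89 + 8, which has 5 terms.

5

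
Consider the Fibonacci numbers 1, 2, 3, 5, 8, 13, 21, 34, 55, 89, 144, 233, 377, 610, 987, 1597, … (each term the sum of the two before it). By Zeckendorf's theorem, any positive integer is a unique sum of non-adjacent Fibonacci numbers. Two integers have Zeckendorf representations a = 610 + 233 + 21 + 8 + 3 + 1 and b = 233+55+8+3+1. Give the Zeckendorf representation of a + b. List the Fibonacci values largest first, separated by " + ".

The two numbers are 876 and 300, so their sum is 1176.
Greedily peel off the largest Fibonacci term at each step:
987 ≤ 1176 < 1597, so take 987; remainder 189
144 ≤ 189 < 233, so take 144; remainder 45
34 ≤ 45 < 55, so take 34; remainder 11
8 ≤ 11 < 13, so take 8; remainder 3
3 ≤ 3 < 5, so take 3; remainder 0

987 + 144 + 34 + 8 + 3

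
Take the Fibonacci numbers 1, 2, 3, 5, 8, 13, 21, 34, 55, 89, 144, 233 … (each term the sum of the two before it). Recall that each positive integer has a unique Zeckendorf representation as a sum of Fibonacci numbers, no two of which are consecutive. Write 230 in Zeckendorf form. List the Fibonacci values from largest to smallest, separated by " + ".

144 + 55 + 21 + 8 + 2

Greedily peel off the largest Fibonacci term at each step:
largest Fibonacci ≤ 230 is 144; 230 − 144 = 86
largest Fibonacci ≤ 86 is 55; 86 − 55 = 31
largest Fibonacci ≤ 31 is 21; 31 − 21 = 10
largest Fibonacci ≤ 10 is 8; 10 − 8 = 2
largest Fibonacci ≤ 2 is 2; 2 − 2 = 0
So 230 = 144 + 55 + 21 + 8 + 2, with no two terms consecutive in the sequence.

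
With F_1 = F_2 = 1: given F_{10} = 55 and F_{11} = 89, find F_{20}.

By the doubling identity F_{2k} = F_k(2F_{k+1} − F_k): F_{20} = 55·(2·89 − 55) = 55·123 = 6765.

6765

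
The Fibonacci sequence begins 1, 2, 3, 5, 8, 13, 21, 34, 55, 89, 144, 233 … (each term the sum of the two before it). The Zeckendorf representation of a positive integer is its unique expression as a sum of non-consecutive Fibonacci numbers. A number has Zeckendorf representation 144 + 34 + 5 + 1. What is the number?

184

144 + 34 + 5 + 1 = 184.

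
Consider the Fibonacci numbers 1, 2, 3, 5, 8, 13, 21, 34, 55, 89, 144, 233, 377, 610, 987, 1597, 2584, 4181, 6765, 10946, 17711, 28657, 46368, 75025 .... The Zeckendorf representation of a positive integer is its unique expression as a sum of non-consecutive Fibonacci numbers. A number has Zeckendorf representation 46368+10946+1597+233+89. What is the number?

59233

46368+10946+1597+233+89 = 59233.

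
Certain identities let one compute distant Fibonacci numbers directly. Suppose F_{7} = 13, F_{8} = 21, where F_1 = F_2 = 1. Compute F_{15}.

610

By the addition formula F_{m+n} = F_m F_{n+1} + F_{m−1} F_n with m=8, n=7: F_{15} = 21·21 + 13·13 = 441 + 169 = 610.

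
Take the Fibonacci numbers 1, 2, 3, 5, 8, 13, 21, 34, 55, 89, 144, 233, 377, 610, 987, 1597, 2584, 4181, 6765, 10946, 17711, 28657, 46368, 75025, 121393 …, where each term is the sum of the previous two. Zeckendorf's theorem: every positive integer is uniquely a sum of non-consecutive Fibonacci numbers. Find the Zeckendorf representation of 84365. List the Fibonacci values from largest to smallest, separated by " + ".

75025 + 6765 + 1597 + 610 + 233 + 89 + 34 + 8 + 3 + 1

take 75025 (≤ 84365); 84365 − 75025 = 9340
take 6765 (≤ 9340); 9340 − 6765 = 2575
take 1597 (≤ 2575); 2575 − 1597 = 978
take 610 (≤ 978); 978 − 610 = 368
take 233 (≤ 368); 368 − 233 = 135
take 89 (≤ 135); 135 − 89 = 46
take 34 (≤ 46); 46 − 34 = 12
take 8 (≤ 12); 12 − 8 = 4
take 3 (≤ 4); 4 − 3 = 1
take 1 (≤ 1); 1 − 1 = 0
So 84365 = 75025 + 6765 + 1597 + 610 + 233 + 89 + 34 + 8 + 3 + 1, with no two terms consecutive in the sequence.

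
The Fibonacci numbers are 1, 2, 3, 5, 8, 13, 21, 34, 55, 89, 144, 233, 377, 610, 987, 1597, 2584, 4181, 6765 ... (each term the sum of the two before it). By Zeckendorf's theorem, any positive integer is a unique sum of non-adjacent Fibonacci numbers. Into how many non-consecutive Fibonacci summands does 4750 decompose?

Greedy algorithm:
4181 ≤ 4750 < 6765, so take 4181; remainder 569
377 ≤ 569 < 610, so take 377; remainder 192
144 ≤ 192 < 233, so take 144; remainder 48
34 ≤ 48 < 55, so take 34; remainder 14
13 ≤ 14 < 21, so take 13; remainder 1
1 ≤ 1 < 2, so take 1; remainder 0
4750 = 4181 + 377 + 144 + 34 + 13 + 1, which has 6 terms.

6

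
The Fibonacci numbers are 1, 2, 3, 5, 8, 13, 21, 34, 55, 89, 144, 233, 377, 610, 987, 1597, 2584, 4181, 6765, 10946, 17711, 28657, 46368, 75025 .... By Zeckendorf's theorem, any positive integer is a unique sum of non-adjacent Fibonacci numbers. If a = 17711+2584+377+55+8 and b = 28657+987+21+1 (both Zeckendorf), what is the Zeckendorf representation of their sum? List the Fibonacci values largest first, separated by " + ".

46368 + 2584 + 987 + 377 + 55 + 21 + 8 + 1

The two numbers are 20735 and 29666, so their sum is 50401.
Greedy algorithm:
subtract 46368 from 50401: 4033 remains
subtract 2584 from 4033: 1449 remains
subtract 987 from 1449: 462 remains
subtract 377 from 462: 85 remains
subtract 55 from 85: 30 remains
subtract 21 from 30: 9 remains
subtract 8 from 9: 1 remains
subtract 1 from 1: 0 remains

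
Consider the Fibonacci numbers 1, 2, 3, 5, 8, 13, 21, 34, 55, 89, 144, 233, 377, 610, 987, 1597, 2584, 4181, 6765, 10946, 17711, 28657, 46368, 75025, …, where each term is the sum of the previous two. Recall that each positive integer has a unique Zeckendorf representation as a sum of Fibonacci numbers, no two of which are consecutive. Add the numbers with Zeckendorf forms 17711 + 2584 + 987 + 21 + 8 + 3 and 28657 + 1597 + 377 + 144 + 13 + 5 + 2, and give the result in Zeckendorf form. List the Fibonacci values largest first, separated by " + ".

The two numbers are 21314 and 30795, so their sum is 52109.
46368 ≤ 52109 < 75025, so take 46368; remainder 5741
4181 ≤ 5741 < 6765, so take 4181; remainder 1560
987 ≤ 1560 < 1597, so take 987; remainder 573
377 ≤ 573 < 610, so take 377; remainder 196
144 ≤ 196 < 233, so take 144; remainder 52
34 ≤ 52 < 55, so take 34; remainder 18
13 ≤ 18 < 21, so take 13; remainder 5
5 ≤ 5 < 8, so take 5; remainder 0

46368 + 4181 + 987 + 377 + 144 + 34 + 13 + 5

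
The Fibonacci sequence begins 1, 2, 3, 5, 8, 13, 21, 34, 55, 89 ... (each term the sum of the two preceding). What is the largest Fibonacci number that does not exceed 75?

55 ≤ 75 < 89, so the largest Fibonacci number not exceeding 75 is 55.

55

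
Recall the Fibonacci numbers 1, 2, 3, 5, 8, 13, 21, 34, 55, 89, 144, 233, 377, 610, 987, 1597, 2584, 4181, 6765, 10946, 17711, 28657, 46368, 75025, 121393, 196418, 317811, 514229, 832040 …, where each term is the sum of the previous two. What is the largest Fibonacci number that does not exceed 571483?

514229 ≤ 571483 < 832040, so the largest Fibonacci number not exceeding 571483 is 514229.

514229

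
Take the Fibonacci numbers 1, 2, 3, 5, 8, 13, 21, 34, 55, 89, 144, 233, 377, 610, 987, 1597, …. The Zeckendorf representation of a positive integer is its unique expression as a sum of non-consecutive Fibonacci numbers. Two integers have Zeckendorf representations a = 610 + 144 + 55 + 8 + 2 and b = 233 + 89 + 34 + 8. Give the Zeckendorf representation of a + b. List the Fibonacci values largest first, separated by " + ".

987 + 144 + 34 + 13 + 5

The two numbers are 819 and 364, so their sum is 1183.
Repeatedly subtract the largest Fibonacci number that fits:
1183: greatest Fibonacci not exceeding it is 987, leaving 196
196: greatest Fibonacci not exceeding it is 144, leaving 52
52: greatest Fibonacci not exceeding it is 34, leaving 18
18: greatest Fibonacci not exceeding it is 13, leaving 5
5: greatest Fibonacci not exceeding it is 5, leaving 0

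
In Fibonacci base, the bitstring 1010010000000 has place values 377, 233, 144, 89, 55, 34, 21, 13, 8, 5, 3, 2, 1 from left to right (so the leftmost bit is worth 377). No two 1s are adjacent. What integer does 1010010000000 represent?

Summing the place values of the 1 bits: 377 + 144 + 34 = 555.

555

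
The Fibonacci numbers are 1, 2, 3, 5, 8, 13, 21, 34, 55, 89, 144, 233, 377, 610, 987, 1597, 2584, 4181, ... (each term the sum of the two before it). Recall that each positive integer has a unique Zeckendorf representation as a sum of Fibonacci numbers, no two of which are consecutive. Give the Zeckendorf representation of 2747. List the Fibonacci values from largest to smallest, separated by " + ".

Repeatedly subtract the largest Fibonacci number that fits:
subtract 2584 from 2747: 163 remains
subtract 144 from 163: 19 remains
subtract 13 from 19: 6 remains
subtract 5 from 6: 1 remains
subtract 1 from 1: 0 remains
So 2747 = 2584 + 144 + 13 + 5 + 1, with no two terms consecutive in the sequence.

2584 + 144 + 13 + 5 + 1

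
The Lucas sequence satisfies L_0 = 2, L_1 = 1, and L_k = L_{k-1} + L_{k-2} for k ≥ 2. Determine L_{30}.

1860498

Iterating the recurrence up to L_{24} = 103682 and L_{23} = 64079:
L_{25} = L_{24} + L_{23} = 103682 + 64079 = 167761
L_{26} = L_{25} + L_{24} = 167761 + 103682 = 271443
L_{27} = L_{26} + L_{25} = 271443 + 167761 = 439204
L_{28} = L_{27} + L_{26} = 439204 + 271443 = 710647
L_{29} = L_{28} + L_{27} = 710647 + 439204 = 1149851
L_{30} = L_{29} + L_{28} = 1149851 + 710647 = 1860498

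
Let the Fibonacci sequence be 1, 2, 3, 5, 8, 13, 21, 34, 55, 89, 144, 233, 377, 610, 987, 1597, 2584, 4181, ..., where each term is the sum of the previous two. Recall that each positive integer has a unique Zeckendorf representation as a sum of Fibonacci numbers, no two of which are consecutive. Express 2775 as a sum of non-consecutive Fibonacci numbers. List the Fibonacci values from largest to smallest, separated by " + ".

2584 + 144 + 34 + 13

Repeatedly subtract the largest Fibonacci number that fits:
largest Fibonacci ≤ 2775 is 2584; 2775 − 2584 = 191
largest Fibonacci ≤ 191 is 144; 191 − 144 = 47
largest Fibonacci ≤ 47 is 34; 47 − 34 = 13
largest Fibonacci ≤ 13 is 13; 13 − 13 = 0
So 2775 = 2584 + 144 + 34 + 13, with no two terms consecutive in the sequence.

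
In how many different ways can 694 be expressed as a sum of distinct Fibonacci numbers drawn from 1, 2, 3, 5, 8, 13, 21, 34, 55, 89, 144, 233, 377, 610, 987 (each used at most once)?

694 = 610+55+21+8 = 610+55+21+5+3 = 377+233+55+21+8 = … (18 more), for 21 in all.

21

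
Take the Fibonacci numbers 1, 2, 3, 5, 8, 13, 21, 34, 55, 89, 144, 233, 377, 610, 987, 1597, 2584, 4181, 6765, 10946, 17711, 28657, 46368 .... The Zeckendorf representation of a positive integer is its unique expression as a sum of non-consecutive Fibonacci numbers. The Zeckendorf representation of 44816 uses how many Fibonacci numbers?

7

44816: greatest Fibonacci not exceeding it is 28657, leaving 16159
16159: greatest Fibonacci not exceeding it is 10946, leaving 5213
5213: greatest Fibonacci not exceeding it is 4181, leaving 1032
1032: greatest Fibonacci not exceeding it is 987, leaving 45
45: greatest Fibonacci not exceeding it is 34, leaving 11
11: greatest Fibonacci not exceeding it is 8, leaving 3
3: greatest Fibonacci not exceeding it is 3, leaving 0
44816 = 28657 + 10946 + 4181 + 987 + 34 + 8 + 3, which has 7 terms.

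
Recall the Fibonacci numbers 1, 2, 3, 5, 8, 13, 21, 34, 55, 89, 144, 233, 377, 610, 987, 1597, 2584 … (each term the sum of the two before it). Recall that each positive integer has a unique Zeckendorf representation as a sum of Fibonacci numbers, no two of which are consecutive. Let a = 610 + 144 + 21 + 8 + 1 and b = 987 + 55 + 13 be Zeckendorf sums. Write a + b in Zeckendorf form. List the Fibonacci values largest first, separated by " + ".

The two numbers are 784 and 1055, so their sum is 1839.
Repeatedly subtract the largest Fibonacci number that fits:
1839: greatest Fibonacci not exceeding it is 1597, leaving 242
242: greatest Fibonacci not exceeding it is 233, leaving 9
9: greatest Fibonacci not exceeding it is 8, leaving 1
1: greatest Fibonacci not exceeding it is 1, leaving 0

1597 + 233 + 8 + 1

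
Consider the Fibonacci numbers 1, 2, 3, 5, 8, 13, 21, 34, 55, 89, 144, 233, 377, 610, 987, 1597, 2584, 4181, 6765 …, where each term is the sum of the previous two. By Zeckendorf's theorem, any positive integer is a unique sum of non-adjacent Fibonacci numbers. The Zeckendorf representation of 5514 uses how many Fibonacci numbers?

6

5514 − 4181 = 1333
1333 − 987 = 346
346 − 233 = 113
113 − 89 = 24
24 − 21 = 3
3 − 3 = 0
5514 = 4181 + 987 + 233 + 89 + 21 + 3, which has 6 terms.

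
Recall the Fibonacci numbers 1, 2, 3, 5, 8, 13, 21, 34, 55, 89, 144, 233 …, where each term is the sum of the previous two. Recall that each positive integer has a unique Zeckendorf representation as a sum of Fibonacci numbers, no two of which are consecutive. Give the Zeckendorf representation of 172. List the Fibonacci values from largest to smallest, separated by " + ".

take 144 (≤ 172); 172 − 144 = 28
take 21 (≤ 28); 28 − 21 = 7
take 5 (≤ 7); 7 − 5 = 2
take 2 (≤ 2); 2 − 2 = 0
So 172 = 144 + 21 + 5 + 2, with no two terms consecutive in the sequence.

144 + 21 + 5 + 2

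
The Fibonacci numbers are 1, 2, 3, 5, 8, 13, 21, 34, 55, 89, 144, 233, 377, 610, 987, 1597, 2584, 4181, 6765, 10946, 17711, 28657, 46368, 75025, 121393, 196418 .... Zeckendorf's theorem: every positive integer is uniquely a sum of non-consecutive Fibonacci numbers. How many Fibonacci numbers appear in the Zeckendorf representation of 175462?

8

Greedy algorithm:
largest Fibonacci ≤ 175462 is 121393; 175462 − 121393 = 54069
largest Fibonacci ≤ 54069 is 46368; 54069 − 46368 = 7701
largest Fibonacci ≤ 7701 is 6765; 7701 − 6765 = 936
largest Fibonacci ≤ 936 is 610; 936 − 610 = 326
largest Fibonacci ≤ 326 is 233; 326 − 233 = 93
largest Fibonacci ≤ 93 is 89; 93 − 89 = 4
largest Fibonacci ≤ 4 is 3; 4 − 3 = 1
largest Fibonacci ≤ 1 is 1; 1 − 1 = 0
175462 = 121393 + 46368 + 6765 + 610 + 233 + 89 + 3 + 1, which has 8 terms.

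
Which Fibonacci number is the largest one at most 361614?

317811 ≤ 361614 < 514229, so the largest Fibonacci number not exceeding 361614 is 317811.

317811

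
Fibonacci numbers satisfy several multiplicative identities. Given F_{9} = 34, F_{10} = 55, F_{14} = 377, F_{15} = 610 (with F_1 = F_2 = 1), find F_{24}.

By the addition formula F_{m+n} = F_m F_{n+1} + F_{m−1} F_n with m=15, n=9: F_{24} = 610·55 + 377·34 = 33550 + 12818 = 46368.

46368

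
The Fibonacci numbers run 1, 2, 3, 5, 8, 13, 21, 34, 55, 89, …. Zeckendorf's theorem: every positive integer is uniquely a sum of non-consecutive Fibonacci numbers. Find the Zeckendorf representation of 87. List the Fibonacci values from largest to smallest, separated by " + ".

Greedily peel off the largest Fibonacci term at each step:
87: greatest Fibonacci not exceeding it is 55, leaving 32
32: greatest Fibonacci not exceeding it is 21, leaving 11
11: greatest Fibonacci not exceeding it is 8, leaving 3
3: greatest Fibonacci not exceeding it is 3, leaving 0
So 87 = 55 + 21 + 8 + 3, with no two terms consecutive in the sequence.

55 + 21 + 8 + 3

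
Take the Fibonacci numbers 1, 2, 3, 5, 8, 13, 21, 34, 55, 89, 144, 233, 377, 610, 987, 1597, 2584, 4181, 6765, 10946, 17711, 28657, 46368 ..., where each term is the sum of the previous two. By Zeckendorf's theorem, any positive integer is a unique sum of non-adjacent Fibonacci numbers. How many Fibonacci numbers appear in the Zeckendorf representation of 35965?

6

Repeatedly subtract the largest Fibonacci number that fits:
35965: greatest Fibonacci not exceeding it is 28657, leaving 7308
7308: greatest Fibonacci not exceeding it is 6765, leaving 543
543: greatest Fibonacci not exceeding it is 377, leaving 166
166: greatest Fibonacci not exceeding it is 144, leaving 22
22: greatest Fibonacci not exceeding it is 21, leaving 1
1: greatest Fibonacci not exceeding it is 1, leaving 0
35965 = 28657 + 6765 + 377 + 144 + 21 + 1, which has 6 terms.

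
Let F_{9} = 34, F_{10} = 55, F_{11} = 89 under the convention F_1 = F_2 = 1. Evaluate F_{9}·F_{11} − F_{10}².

1

34·89 − 55² = 3026 − 3025 = 1. (Cassini's identity: F_{k−1}F_{k+1} − F_k² = (−1)^k.)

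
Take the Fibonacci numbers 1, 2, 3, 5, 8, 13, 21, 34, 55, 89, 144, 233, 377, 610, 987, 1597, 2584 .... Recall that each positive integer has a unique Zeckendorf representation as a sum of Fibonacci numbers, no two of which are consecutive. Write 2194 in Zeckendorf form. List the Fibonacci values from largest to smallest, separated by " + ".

1597 ≤ 2194 < 2584, so take 1597; remainder 597
377 ≤ 597 < 610, so take 377; remainder 220
144 ≤ 220 < 233, so take 144; remainder 76
55 ≤ 76 < 89, so take 55; remainder 21
21 ≤ 21 < 34, so take 21; remainder 0
So 2194 = 1597 + 377 + 144 + 55 + 21, with no two terms consecutive in the sequence.

1597 + 377 + 144 + 55 + 21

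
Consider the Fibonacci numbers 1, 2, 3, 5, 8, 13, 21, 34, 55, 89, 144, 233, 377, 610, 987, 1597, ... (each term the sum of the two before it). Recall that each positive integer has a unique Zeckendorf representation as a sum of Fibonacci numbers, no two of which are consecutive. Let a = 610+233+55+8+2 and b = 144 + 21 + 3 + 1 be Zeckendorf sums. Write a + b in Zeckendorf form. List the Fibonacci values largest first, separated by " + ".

The two numbers are 908 and 169, so their sum is 1077.
take 987 (≤ 1077); 1077 − 987 = 90
take 89 (≤ 90); 90 − 89 = 1
take 1 (≤ 1); 1 − 1 = 0

987 + 89 + 1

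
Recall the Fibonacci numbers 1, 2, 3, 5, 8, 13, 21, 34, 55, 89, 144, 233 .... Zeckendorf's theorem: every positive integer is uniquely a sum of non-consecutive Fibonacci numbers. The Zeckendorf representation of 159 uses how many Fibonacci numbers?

Greedy algorithm:
take 144 (≤ 159); 159 − 144 = 15
take 13 (≤ 15); 15 − 13 = 2
take 2 (≤ 2); 2 − 2 = 0
159 = 144 + 13 + 2, which has 3 terms.

3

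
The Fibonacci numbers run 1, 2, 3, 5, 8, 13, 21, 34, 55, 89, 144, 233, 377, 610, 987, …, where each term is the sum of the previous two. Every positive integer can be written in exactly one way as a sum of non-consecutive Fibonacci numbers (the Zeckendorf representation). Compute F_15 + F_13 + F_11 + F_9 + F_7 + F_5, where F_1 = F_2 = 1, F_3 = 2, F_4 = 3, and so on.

984

F_15 + F_13 + F_11 + F_9 + F_7 + F_5 = 610 + 233 + 89 + 34 + 13 + 5 = 984.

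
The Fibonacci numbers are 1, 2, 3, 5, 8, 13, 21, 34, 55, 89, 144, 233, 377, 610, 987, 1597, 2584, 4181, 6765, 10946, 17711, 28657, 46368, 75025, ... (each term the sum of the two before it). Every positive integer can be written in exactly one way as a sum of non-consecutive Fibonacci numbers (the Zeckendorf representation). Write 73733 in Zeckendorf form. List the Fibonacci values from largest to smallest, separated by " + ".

46368 + 17711 + 6765 + 2584 + 233 + 55 + 13 + 3 + 1

take 46368 (≤ 73733); 73733 − 46368 = 27365
take 17711 (≤ 27365); 27365 − 17711 = 9654
take 6765 (≤ 9654); 9654 − 6765 = 2889
take 2584 (≤ 2889); 2889 − 2584 = 305
take 233 (≤ 305); 305 − 233 = 72
take 55 (≤ 72); 72 − 55 = 17
take 13 (≤ 17); 17 − 13 = 4
take 3 (≤ 4); 4 − 3 = 1
take 1 (≤ 1); 1 − 1 = 0
So 73733 = 46368 + 17711 + 6765 + 2584 + 233 + 55 + 13 + 3 + 1, with no two terms consecutive in the sequence.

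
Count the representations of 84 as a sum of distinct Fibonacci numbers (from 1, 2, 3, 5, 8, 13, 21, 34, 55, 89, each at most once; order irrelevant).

7

Starting from the Zeckendorf form and repeatedly splitting a term F_k into F_{k−1} + F_{k−2} (when neither is already used) reaches every representation.
84 = 55+21+8 = 55+21+5+3 = 55+21+5+2+1 = 55+13+8+5+3 = … (3 more), for 7 in all.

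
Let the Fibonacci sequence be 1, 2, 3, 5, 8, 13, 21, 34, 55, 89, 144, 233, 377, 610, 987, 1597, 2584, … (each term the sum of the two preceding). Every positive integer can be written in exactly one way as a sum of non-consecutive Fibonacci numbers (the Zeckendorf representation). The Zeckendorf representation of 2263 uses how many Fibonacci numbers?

4

2263: greatest Fibonacci not exceeding it is 1597, leaving 666
666: greatest Fibonacci not exceeding it is 610, leaving 56
56: greatest Fibonacci not exceeding it is 55, leaving 1
1: greatest Fibonacci not exceeding it is 1, leaving 0
2263 = 1597 + 610 + 55 + 1, which has 4 terms.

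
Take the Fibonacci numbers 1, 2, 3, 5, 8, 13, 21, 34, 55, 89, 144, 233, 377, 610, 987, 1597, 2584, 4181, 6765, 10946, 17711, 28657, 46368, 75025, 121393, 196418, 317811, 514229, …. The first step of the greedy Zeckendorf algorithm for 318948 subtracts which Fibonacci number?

317811

317811 ≤ 318948 < 514229, so the largest Fibonacci number not exceeding 318948 is 317811.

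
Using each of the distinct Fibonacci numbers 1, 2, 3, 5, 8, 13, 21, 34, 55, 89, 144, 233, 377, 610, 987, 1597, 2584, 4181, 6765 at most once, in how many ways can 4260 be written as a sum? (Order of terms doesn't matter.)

4260 = 4181+55+21+3 = 4181+55+21+2+1 = 4181+55+13+8+3 = 2584+1597+55+21+3 = … (36 more), for 40 in all.

40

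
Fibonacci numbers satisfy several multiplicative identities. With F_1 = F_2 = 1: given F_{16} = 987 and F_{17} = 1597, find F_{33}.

3524578

By F_{2k+1} = F_k² + F_{k+1}²: F_{33} = 987² + 1597² = 974169 + 2550409 = 3524578.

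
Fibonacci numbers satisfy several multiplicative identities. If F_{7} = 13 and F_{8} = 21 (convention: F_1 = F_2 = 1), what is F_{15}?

610

By F_{2k+1} = F_k² + F_{k+1}²: F_{15} = 13² + 21² = 169 + 441 = 610.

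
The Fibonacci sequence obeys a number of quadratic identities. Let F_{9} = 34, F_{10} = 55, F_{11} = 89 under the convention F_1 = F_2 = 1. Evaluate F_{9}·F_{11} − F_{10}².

34·89 − 55² = 3026 − 3025 = 1. (Cassini's identity: F_{k−1}F_{k+1} − F_k² = (−1)^k.)

1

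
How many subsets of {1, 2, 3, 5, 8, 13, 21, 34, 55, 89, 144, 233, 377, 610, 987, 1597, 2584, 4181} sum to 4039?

Starting from the Zeckendorf form and repeatedly splitting a term F_k into F_{k−1} + F_{k−2} (when neither is already used) reaches every representation.
4039 = 2584+987+377+89+2 = 2584+987+377+55+34+2 = 2584+987+233+144+89+2 = … (13 more), for 16 in all.

16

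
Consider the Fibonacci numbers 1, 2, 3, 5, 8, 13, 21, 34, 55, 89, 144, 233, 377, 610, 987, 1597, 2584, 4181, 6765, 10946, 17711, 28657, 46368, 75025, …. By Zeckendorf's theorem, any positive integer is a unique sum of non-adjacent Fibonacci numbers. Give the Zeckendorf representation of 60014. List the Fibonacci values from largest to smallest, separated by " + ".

46368 + 10946 + 2584 + 89 + 21 + 5 + 1

Greedily peel off the largest Fibonacci term at each step:
subtract 46368 from 60014: 13646 remains
subtract 10946 from 13646: 2700 remains
subtract 2584 from 2700: 116 remains
subtract 89 from 116: 27 remains
subtract 21 from 27: 6 remains
subtract 5 from 6: 1 remains
subtract 1 from 1: 0 remains
So 60014 = 46368 + 10946 + 2584 + 89 + 21 + 5 + 1, with no two terms consecutive in the sequence.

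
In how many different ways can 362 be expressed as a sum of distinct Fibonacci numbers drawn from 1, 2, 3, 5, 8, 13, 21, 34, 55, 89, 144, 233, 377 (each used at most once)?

11

Starting from the Zeckendorf form and repeatedly splitting a term F_k into F_{k−1} + F_{k−2} (when neither is already used) reaches every representation.
362 = 233+89+34+5+1 = 233+89+34+3+2+1 = 233+89+21+13+5+1 = … (8 more), for 11 in all.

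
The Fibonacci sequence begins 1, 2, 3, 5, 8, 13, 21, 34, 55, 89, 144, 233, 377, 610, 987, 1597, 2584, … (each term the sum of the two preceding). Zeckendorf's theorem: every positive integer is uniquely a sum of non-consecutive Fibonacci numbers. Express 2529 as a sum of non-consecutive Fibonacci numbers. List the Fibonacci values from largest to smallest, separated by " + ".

1597 + 610 + 233 + 89

2529 − 1597 = 932
932 − 610 = 322
322 − 233 = 89
89 − 89 = 0
So 2529 = 1597 + 610 + 233 + 89, with no two terms consecutive in the sequence.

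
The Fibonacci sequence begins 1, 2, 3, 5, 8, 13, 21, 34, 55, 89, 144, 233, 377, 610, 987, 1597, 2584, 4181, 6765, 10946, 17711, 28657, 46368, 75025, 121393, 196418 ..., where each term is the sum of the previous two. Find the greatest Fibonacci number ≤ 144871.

121393 ≤ 144871 < 196418, so the largest Fibonacci number not exceeding 144871 is 121393.

121393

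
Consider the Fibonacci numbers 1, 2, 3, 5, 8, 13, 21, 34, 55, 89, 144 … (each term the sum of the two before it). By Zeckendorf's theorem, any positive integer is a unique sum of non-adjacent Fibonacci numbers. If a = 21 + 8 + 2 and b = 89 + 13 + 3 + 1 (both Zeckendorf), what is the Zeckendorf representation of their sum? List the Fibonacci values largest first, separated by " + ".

The two numbers are 31 and 106, so their sum is 137.
subtract 89 from 137: 48 remains
subtract 34 from 48: 14 remains
subtract 13 from 14: 1 remains
subtract 1 from 1: 0 remains

89 + 34 + 13 + 1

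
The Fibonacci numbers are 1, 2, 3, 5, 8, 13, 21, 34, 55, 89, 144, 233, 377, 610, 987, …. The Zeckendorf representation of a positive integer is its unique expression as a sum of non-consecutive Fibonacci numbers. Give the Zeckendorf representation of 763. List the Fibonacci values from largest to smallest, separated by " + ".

Repeatedly subtract the largest Fibonacci number that fits:
763 − 610 = 153
153 − 144 = 9
9 − 8 = 1
1 − 1 = 0
So 763 = 610 + 144 + 8 + 1, with no two terms consecutive in the sequence.

610 + 144 + 8 + 1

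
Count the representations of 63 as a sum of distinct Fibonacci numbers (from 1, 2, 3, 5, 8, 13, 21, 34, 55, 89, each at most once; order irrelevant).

8

Starting from the Zeckendorf form and repeatedly splitting a term F_k into F_{k−1} + F_{k−2} (when neither is already used) reaches every representation.
63 = 55+8 = 55+5+3 = 34+21+8 = … (5 more), for 8 in all.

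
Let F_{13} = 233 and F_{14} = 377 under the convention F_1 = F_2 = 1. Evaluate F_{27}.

By F_{2k+1} = F_k² + F_{k+1}²: F_{27} = 233² + 377² = 54289 + 142129 = 196418.

196418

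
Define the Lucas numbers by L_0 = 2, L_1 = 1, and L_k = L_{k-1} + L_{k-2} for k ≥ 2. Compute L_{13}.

521

Iterating the recurrence up to L_{8} = 47 and L_{7} = 29:
L_{9} = L_{8} + L_{7} = 47 + 29 = 76
L_{10} = L_{9} + L_{8} = 76 + 47 = 123
L_{11} = L_{10} + L_{9} = 123 + 76 = 199
L_{12} = L_{11} + L_{10} = 199 + 123 = 322
L_{13} = L_{12} + L_{11} = 322 + 199 = 521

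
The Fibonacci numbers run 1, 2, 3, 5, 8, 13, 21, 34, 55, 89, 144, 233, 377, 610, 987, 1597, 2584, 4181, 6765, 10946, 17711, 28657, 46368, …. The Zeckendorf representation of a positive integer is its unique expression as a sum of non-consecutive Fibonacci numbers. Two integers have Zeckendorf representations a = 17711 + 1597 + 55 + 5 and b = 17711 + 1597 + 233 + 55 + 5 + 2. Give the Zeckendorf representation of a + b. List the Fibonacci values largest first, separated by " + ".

The two numbers are 19368 and 19603, so their sum is 38971.
38971 − 28657 = 10314
10314 − 6765 = 3549
3549 − 2584 = 965
965 − 610 = 355
355 − 233 = 122
122 − 89 = 33
33 − 21 = 12
12 − 8 = 4
4 − 3 = 1
1 − 1 = 0

28657 + 6765 + 2584 + 610 + 233 + 89 + 21 + 8 + 3 + 1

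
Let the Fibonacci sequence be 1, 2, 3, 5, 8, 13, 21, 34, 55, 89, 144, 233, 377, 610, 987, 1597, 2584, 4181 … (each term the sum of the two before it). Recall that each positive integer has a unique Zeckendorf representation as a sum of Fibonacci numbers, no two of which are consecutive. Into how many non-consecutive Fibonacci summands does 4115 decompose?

6

Repeatedly subtract the largest Fibonacci number that fits:
4115 − 2584 = 1531
1531 − 987 = 544
544 − 377 = 167
167 − 144 = 23
23 − 21 = 2
2 − 2 = 0
4115 = 2584 + 987 + 377 + 144 + 21 + 2, which has 6 terms.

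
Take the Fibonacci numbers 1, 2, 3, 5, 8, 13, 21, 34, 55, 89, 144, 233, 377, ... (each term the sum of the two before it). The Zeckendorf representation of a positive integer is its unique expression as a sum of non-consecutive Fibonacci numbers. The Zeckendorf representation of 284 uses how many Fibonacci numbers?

Greedily peel off the largest Fibonacci term at each step:
take 233 (≤ 284); 284 − 233 = 51
take 34 (≤ 51); 51 − 34 = 17
take 13 (≤ 17); 17 − 13 = 4
take 3 (≤ 4); 4 − 3 = 1
take 1 (≤ 1); 1 − 1 = 0
284 = 233 + 34 + 13 + 3 + 1, which has 5 terms.

5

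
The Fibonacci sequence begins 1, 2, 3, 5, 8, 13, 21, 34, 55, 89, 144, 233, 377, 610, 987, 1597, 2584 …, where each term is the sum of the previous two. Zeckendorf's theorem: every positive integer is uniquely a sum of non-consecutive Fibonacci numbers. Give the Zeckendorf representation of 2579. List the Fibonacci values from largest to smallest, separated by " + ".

Greedily peel off the largest Fibonacci term at each step:
2579: greatest Fibonacci not exceeding it is 1597, leaving 982
982: greatest Fibonacci not exceeding it is 610, leaving 372
372: greatest Fibonacci not exceeding it is 233, leaving 139
139: greatest Fibonacci not exceeding it is 89, leaving 50
50: greatest Fibonacci not exceeding it is 34, leaving 16
16: greatest Fibonacci not exceeding it is 13, leaving 3
3: greatest Fibonacci not exceeding it is 3, leaving 0
So 2579 = 1597 + 610 + 233 + 89 + 34 + 13 + 3, with no two terms consecutive in the sequence.

1597 + 610 + 233 + 89 + 34 + 13 + 3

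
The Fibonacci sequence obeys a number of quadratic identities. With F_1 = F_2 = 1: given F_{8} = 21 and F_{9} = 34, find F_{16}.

By the doubling identity F_{2k} = F_k(2F_{k+1} − F_k): F_{16} = 21·(2·34 − 21) = 21·47 = 987.

987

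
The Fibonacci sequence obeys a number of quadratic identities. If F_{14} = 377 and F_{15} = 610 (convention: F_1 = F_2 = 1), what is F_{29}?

514229

By F_{2k+1} = F_k² + F_{k+1}²: F_{29} = 377² + 610² = 142129 + 372100 = 514229.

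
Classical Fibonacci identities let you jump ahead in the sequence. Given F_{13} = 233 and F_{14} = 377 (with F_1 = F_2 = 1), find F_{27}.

196418

By F_{2k+1} = F_k² + F_{k+1}²: F_{27} = 233² + 377² = 54289 + 142129 = 196418.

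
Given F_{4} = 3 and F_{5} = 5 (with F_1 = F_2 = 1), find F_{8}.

21

By the doubling identity F_{2k} = F_k(2F_{k+1} − F_k): F_{8} = 3·(2·5 − 3) = 3·7 = 21.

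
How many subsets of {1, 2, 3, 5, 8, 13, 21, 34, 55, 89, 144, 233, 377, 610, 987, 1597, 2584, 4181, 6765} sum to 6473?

28

6473 = 4181+1597+610+55+21+8+1 = 4181+1597+610+55+21+5+3+1 = 4181+1597+377+233+55+21+8+1 = 4181+1597+610+55+13+8+5+3+1 = 4181+1597+377+233+55+21+5+3+1 = … (23 more), for 28 in all.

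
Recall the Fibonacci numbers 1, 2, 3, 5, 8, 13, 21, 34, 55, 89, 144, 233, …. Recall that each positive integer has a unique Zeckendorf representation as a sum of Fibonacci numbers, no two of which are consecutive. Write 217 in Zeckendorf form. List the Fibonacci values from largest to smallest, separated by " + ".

144 + 55 + 13 + 5

144 ≤ 217 < 233, so take 144; remainder 73
55 ≤ 73 < 89, so take 55; remainder 18
13 ≤ 18 < 21, so take 13; remainder 5
5 ≤ 5 < 8, so take 5; remainder 0
So 217 = 144 + 55 + 13 + 5, with no two terms consecutive in the sequence.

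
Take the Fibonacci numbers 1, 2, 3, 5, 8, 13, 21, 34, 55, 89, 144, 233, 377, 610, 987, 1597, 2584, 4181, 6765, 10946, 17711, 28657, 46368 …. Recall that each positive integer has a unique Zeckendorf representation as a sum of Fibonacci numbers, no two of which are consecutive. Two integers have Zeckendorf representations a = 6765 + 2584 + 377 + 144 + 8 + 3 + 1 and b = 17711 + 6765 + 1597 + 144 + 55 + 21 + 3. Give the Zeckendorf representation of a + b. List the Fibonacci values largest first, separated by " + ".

The two numbers are 9882 and 26296, so their sum is 36178.
36178 − 28657 = 7521
7521 − 6765 = 756
756 − 610 = 146
146 − 144 = 2
2 − 2 = 0

28657 + 6765 + 610 + 144 + 2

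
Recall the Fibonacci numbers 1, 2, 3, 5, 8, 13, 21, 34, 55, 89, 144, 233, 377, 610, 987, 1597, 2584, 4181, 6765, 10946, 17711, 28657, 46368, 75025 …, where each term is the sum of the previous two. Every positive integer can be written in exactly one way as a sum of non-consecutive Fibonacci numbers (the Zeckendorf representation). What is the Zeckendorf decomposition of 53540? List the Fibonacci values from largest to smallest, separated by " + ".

46368 + 6765 + 377 + 21 + 8 + 1

53540 − 46368 = 7172
7172 − 6765 = 407
407 − 377 = 30
30 − 21 = 9
9 − 8 = 1
1 − 1 = 0
So 53540 = 46368 + 6765 + 377 + 21 + 8 + 1, with no two terms consecutive in the sequence.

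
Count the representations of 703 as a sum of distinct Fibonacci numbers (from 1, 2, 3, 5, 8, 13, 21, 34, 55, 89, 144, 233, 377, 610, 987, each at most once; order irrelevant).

703 = 610+89+3+1 = 610+55+34+3+1 = 377+233+89+3+1 = … (8 more), for 11 in all.

11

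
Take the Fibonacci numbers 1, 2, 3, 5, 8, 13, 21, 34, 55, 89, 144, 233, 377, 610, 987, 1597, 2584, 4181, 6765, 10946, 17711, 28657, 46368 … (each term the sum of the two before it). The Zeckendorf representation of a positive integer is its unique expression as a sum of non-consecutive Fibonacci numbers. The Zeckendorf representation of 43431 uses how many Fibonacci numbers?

7

Greedy algorithm:
28657 ≤ 43431 < 46368, so take 28657; remainder 14774
10946 ≤ 14774 < 17711, so take 10946; remainder 3828
2584 ≤ 3828 < 4181, so take 2584; remainder 1244
987 ≤ 1244 < 1597, so take 987; remainder 257
233 ≤ 257 < 377, so take 233; remainder 24
21 ≤ 24 < 34, so take 21; remainder 3
3 ≤ 3 < 5, so take 3; remainder 0
43431 = 28657 + 10946 + 2584 + 987 + 233 + 21 + 3, which has 7 terms.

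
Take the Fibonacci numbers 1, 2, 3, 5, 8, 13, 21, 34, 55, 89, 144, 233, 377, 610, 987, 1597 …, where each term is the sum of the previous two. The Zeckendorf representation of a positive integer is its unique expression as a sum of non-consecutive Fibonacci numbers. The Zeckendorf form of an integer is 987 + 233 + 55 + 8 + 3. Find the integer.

1286

987 + 233 + 55 + 8 + 3 = 1286.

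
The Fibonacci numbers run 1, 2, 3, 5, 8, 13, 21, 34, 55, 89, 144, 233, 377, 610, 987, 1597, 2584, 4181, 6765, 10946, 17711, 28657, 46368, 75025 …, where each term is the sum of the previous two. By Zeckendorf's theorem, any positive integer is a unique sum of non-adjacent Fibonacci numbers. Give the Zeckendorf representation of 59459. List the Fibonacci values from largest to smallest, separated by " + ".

46368 + 10946 + 1597 + 377 + 144 + 21 + 5 + 1

46368 ≤ 59459 < 75025, so take 46368; remainder 13091
10946 ≤ 13091 < 17711, so take 10946; remainder 2145
1597 ≤ 2145 < 2584, so take 1597; remainder 548
377 ≤ 548 < 610, so take 377; remainder 171
144 ≤ 171 < 233, so take 144; remainder 27
21 ≤ 27 < 34, so take 21; remainder 6
5 ≤ 6 < 8, so take 5; remainder 1
1 ≤ 1 < 2, so take 1; remainder 0
So 59459 = 46368 + 10946 + 1597 + 377 + 144 + 21 + 5 + 1, with no two terms consecutive in the sequence.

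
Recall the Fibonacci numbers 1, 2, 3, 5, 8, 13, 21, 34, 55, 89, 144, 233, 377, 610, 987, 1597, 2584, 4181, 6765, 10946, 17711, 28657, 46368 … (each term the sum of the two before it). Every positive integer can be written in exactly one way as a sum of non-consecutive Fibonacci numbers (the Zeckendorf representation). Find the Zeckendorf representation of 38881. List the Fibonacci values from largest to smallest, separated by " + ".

Greedy algorithm:
38881: greatest Fibonacci not exceeding it is 28657, leaving 10224
10224: greatest Fibonacci not exceeding it is 6765, leaving 3459
3459: greatest Fibonacci not exceeding it is 2584, leaving 875
875: greatest Fibonacci not exceeding it is 610, leaving 265
265: greatest Fibonacci not exceeding it is 233, leaving 32
32: greatest Fibonacci not exceeding it is 21, leaving 11
11: greatest Fibonacci not exceeding it is 8, leaving 3
3: greatest Fibonacci not exceeding it is 3, leaving 0
So 38881 = 28657 + 6765 + 2584 + 610 + 233 + 21 + 8 + 3, with no two terms consecutive in the sequence.

28657 + 6765 + 2584 + 610 + 233 + 21 + 8 + 3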